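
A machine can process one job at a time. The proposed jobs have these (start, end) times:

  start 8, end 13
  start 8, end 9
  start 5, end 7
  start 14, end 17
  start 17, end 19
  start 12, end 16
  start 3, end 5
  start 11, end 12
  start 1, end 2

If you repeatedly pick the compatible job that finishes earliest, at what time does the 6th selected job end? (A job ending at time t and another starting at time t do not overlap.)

16

Order by finish time; keep every interval that doesn't clash with the previous kept one.
Sorted by end: (1,2)  (3,5)  (5,7)  (8,9)  (11,12)  (8,13)  (12,16)  (14,17)  (17,19)
take (1,2); take (3,5); take (5,7); take (8,9); take (11,12); take (12,16); take (17,19).
Selected: (1,2) (3,5) (5,7) (8,9) (11,12) (12,16) (17,19)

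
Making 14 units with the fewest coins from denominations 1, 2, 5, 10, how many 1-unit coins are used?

0

14 − 1×10→4 − 2×2→0
Count of 1: 0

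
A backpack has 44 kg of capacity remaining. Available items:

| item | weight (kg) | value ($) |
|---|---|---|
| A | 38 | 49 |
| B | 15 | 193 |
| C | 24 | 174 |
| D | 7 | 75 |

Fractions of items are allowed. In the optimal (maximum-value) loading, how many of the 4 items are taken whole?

2

Sort by value per unit weight and fill in that order.
Order: B (193/15=12.87) > D (75/7=10.71) > C (174/24=7.25) > A (49/38=1.29)
Fill: take B (15 @ 193) → take D (7 @ 75) → take 22/24 of C → 159.50; 44/44 used.
2 item(s) taken whole; one partial (take 22/24 of C).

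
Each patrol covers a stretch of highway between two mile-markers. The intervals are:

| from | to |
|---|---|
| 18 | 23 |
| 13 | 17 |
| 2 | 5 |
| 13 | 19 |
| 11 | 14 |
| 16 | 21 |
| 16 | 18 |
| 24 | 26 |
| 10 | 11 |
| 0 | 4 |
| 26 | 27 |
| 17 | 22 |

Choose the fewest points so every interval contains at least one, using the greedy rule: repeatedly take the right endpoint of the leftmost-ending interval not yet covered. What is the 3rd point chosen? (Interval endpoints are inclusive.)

Process intervals by earliest right end; each time one isn't hit yet, stab at its right endpoint.
By right end: [0,4]  [2,5]  [10,11]  [11,14]  [13,17]  [16,18]  [13,19]  [16,21]  [17,22]  [18,23]  [24,26]  [26,27]
[0,4] uncovered → point at 4; [10,11] uncovered → point at 11; [13,17] uncovered → point at 17; [18,23] uncovered → point at 23; [24,26] uncovered → point at 26.
Points: 4, 11, 17, 23, 26 (5 total).

17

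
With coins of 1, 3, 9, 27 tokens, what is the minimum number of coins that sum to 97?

Use the largest denomination that fits, subtract, and repeat.
97 − 3×27→16 − 1×9→7 − 2×3→1 − 1×1→0
Total coins = 3 + 1 + 2 + 1 = 7

7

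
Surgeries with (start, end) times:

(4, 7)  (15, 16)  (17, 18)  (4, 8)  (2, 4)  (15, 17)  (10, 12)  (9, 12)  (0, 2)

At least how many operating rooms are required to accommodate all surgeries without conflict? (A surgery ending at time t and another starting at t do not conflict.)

2

The answer is the maximum number of intervals overlapping at any instant.
starts: [0, 2, 4, 4, 9, 10, 15, 15, 17]
ends:   [2, 4, 7, 8, 12, 12, 16, 17, 18]
s0→1 e2→0 s2→1 e4→0 s4→1 s4→2  — peak 2.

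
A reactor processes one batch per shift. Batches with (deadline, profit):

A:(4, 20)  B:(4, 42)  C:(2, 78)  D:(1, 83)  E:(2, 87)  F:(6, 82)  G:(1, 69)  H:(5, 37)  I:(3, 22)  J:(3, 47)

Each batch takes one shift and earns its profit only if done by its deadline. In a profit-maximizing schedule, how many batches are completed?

6

Take jobs in profit order; each goes to the latest open slot no later than its deadline.
By profit: E(d2,87), D(d1,83), F(d6,82), C(d2,78), G(d1,69), J(d3,47), B(d4,42), H(d5,37), I(d3,22), A(d4,20)
E→slot 2; D→slot 1; F→slot 6; C skipped; G skipped; J→slot 3; B→slot 4; H→slot 5; I skipped; A skipped.
6 of 10 scheduled.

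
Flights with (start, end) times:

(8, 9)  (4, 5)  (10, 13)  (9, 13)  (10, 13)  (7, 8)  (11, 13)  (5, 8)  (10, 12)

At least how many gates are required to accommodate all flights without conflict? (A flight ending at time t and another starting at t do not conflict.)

5

Count concurrent intervals with a sweep; the peak is the room count.
Events (time:±→running): 4:+→1 5:-→0 5:+→1 7:+→2 8:-→1 8:-→0 8:+→1 9:-→0 9:+→1 10:+→2 10:+→3 10:+→4 11:+→5 … peak 5.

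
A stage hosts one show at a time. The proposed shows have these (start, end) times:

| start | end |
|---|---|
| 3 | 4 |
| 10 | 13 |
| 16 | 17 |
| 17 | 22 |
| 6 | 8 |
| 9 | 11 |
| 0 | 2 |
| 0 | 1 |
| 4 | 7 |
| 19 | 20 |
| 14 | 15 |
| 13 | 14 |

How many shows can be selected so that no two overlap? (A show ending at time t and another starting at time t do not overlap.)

8

Sorted by end: (0,1)  (0,2)  (3,4)  (4,7)  (6,8)  (9,11)  (10,13)  (13,14)  (14,15)  (16,17)  (19,20)  (17,22)
take (0,1); take (3,4); take (4,7); take (9,11); skip (10,13); take (13,14); take (14,15); take (16,17); take (19,20).
Selected 8 shows.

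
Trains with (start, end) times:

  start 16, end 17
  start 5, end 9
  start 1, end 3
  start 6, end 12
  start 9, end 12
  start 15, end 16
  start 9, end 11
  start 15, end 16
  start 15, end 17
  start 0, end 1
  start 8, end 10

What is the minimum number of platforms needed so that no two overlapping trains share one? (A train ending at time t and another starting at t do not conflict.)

4

Count concurrent intervals with a sweep; the peak is the room count.
starts: [0, 1, 5, 6, 8, 9, 9, 15, 15, 15, 16]
ends:   [1, 3, 9, 10, 11, 12, 12, 16, 16, 17, 17]
s0→1 e1→0 s1→1 e3→0 s5→1 s6→2 s8→3 e9→2 s9→3 s9→4  — peak 4.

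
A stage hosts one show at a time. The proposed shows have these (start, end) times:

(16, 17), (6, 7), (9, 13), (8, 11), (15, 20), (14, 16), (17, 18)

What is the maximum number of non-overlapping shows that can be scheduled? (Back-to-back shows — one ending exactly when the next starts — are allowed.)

5

Sort by end time and greedily take each interval whose start is ≥ the last chosen end.
By end time: (6,7), (8,11), (9,13), (14,16), (16,17), (17,18), (15,20).
Pick (6,7); next start ≥ 7 → (8,11); next start ≥ 11 → (14,16); next start ≥ 16 → (16,17); next start ≥ 17 → (17,18).
Selected 5 shows.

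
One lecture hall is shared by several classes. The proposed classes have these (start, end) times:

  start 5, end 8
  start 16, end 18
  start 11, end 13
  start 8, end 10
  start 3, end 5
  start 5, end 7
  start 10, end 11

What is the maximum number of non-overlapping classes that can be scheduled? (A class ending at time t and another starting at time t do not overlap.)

6

By end time: (3,5), (5,7), (5,8), (8,10), (10,11), (11,13), (16,18).
Pick (3,5); next start ≥ 5 → (5,7); next start ≥ 7 → (8,10); next start ≥ 10 → (10,11); next start ≥ 11 → (11,13); next start ≥ 13 → (16,18).
Selected 6 classes.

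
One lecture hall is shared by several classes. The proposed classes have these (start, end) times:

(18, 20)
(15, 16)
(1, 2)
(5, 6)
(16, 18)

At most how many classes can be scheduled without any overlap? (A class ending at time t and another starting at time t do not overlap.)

Sorted by end: (1,2)  (5,6)  (15,16)  (16,18)  (18,20)
take (1,2); take (5,6); take (15,16); take (16,18); take (18,20).
Selected 5 classes.

5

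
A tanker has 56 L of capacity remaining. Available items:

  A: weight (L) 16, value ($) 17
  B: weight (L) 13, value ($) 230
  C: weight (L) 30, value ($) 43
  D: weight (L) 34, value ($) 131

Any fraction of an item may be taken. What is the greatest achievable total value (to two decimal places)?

373.90

Sort by value per unit weight and fill in that order.
Order: B (230/13=17.69) > D (131/34=3.85) > C (43/30=1.43) > A (17/16=1.06)
Fill: take B (13 @ 230) → take D (34 @ 131) → take 9/30 of C → 12.90; 56/56 used.
Total value = 373.90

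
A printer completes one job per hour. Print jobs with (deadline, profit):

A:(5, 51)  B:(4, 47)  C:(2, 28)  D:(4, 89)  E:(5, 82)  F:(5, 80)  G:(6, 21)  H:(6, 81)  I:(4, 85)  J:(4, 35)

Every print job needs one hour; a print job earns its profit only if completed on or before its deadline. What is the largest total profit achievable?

Sort by profit descending; place each in the latest free slot ≤ its deadline.
By profit: D(d4,89), I(d4,85), E(d5,82), H(d6,81), F(d5,80), A(d5,51), B(d4,47), J(d4,35), C(d2,28), G(d6,21)
D→slot 4; I→slot 3; E→slot 5; H→slot 6; F→slot 2; A→slot 1; B skipped; J skipped; C skipped; G skipped.
Profit = 51 + 80 + 85 + 89 + 82 + 81 = 468

468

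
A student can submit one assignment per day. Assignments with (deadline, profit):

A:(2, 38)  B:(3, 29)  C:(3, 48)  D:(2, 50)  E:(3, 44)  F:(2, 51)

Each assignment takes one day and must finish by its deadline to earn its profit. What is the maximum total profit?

Sort by profit descending; place each in the latest free slot ≤ its deadline.
Profit order: F=51 D=50 C=48 E=44 A=38 B=29
Assign: F→slot 2, D→slot 1, C→slot 3, E skipped, A skipped, B skipped.
Slots: [1:D] [2:F] [3:C]
Profit = 50 + 51 + 48 = 149

149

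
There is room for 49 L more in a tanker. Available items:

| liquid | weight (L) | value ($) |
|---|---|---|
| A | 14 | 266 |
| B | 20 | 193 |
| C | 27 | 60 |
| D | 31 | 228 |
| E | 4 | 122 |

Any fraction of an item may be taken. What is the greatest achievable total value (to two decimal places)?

661.90

Ratios (sorted): E 30.50, A 19.00, B 9.65, D 7.35, C 2.22
take E (4 @ 122); take A (14 @ 266); take B (20 @ 193); take 11/31 of D → 80.90. Capacity used 49/49.
Total value = 661.90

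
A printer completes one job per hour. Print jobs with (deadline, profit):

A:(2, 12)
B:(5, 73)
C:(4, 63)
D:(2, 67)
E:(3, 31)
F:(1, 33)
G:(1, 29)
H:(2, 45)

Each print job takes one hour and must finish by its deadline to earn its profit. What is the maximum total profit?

Profit order: B=73 D=67 C=63 H=45 F=33 E=31 G=29 A=12
Assign: B→slot 5, D→slot 2, C→slot 4, H→slot 1, F skipped, E→slot 3, G skipped, A skipped.
Slots: [1:H] [2:D] [3:E] [4:C] [5:B]
Profit = 45 + 67 + 31 + 63 + 73 = 279

279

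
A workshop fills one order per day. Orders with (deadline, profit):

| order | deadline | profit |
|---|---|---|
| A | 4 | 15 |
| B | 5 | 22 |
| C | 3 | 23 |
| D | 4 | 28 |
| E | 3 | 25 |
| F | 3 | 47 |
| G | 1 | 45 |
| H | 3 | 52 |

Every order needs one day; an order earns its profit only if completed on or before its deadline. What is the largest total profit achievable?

Sort by profit descending; place each in the latest free slot ≤ its deadline.
By profit: H(d3,52), F(d3,47), G(d1,45), D(d4,28), E(d3,25), C(d3,23), B(d5,22), A(d4,15)
H→slot 3; F→slot 2; G→slot 1; D→slot 4; E skipped; C skipped; B→slot 5; A skipped.
Profit = 45 + 47 + 52 + 28 + 22 = 194

194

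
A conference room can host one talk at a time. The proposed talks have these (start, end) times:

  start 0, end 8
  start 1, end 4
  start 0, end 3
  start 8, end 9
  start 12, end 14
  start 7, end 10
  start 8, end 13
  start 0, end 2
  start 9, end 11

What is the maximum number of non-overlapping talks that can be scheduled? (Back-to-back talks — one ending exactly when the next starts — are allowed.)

By end time: (0,2), (0,3), (1,4), (0,8), (8,9), (7,10), (9,11), (8,13), (12,14).
Pick (0,2); next start ≥ 2 → (8,9); next start ≥ 9 → (9,11); next start ≥ 11 → (12,14).
Selected 4 talks.

4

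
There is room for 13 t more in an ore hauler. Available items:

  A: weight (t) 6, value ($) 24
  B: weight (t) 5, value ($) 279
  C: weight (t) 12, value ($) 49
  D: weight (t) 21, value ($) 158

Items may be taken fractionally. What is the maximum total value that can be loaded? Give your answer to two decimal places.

339.19

Greedy by value/weight ratio, highest first.
Ratios (sorted): B 55.80, D 7.52, C 4.08, A 4.00
take B (5 @ 279); take 8/21 of D → 60.19. Capacity used 13/13.
Total value = 339.19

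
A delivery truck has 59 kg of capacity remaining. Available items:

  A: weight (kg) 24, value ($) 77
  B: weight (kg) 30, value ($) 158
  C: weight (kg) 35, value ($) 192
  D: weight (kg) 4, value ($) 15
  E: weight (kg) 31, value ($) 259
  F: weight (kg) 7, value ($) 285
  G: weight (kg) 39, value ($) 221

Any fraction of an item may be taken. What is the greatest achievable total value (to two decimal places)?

Ratios (sorted): F 40.71, E 8.35, G 5.67, C 5.49, B 5.27, D 3.75, A 3.21
take F (7 @ 285); take E (31 @ 259); take 21/39 of G → 119.00. Capacity used 59/59.
Total value = 663.00

663.00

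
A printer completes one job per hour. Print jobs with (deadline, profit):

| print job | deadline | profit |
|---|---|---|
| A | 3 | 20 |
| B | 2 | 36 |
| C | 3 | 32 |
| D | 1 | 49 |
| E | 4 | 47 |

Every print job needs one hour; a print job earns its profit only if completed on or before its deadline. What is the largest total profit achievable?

164

Sort by profit descending; place each in the latest free slot ≤ its deadline.
Profit order: D=49 E=47 B=36 C=32 A=20
Assign: D→slot 1, E→slot 4, B→slot 2, C→slot 3, A skipped.
Slots: [1:D] [2:B] [3:C] [4:E]
Profit = 49 + 36 + 32 + 47 = 164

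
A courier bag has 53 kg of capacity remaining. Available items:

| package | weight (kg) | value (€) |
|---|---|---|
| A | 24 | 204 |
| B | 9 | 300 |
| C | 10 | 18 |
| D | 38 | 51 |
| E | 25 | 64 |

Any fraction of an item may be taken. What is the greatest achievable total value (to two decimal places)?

555.20

Greedy by value/weight ratio, highest first.
Ratios (sorted): B 33.33, A 8.50, E 2.56, C 1.80, D 1.34
take B (9 @ 300); take A (24 @ 204); take 20/25 of E → 51.20. Capacity used 53/53.
Total value = 555.20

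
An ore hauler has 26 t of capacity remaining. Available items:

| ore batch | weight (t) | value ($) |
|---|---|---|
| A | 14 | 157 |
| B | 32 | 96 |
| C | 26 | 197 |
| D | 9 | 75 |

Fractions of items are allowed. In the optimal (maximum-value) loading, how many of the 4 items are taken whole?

Order: A (157/14=11.21) > D (75/9=8.33) > C (197/26=7.58) > B (96/32=3.00)
Fill: take A (14 @ 157) → take D (9 @ 75) → take 3/26 of C → 22.73; 26/26 used.
2 item(s) taken whole; one partial (take 3/26 of C).

2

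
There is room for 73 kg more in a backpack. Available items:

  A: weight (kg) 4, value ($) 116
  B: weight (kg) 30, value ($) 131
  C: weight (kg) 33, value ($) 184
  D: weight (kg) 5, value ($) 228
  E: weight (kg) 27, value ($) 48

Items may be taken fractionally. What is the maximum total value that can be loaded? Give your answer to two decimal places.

Greedy by value/weight ratio, highest first.
Ratios (sorted): D 45.60, A 29.00, C 5.58, B 4.37, E 1.78
take D (5 @ 228); take A (4 @ 116); take C (33 @ 184); take B (30 @ 131); take 1/27 of E → 1.78. Capacity used 73/73.
Total value = 660.78

660.78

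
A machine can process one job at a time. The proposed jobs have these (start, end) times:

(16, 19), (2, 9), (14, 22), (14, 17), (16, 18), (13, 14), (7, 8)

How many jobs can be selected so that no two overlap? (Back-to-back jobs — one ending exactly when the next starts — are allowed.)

3

By end time: (7,8), (2,9), (13,14), (14,17), (16,18), (16,19), (14,22).
Pick (7,8); next start ≥ 8 → (13,14); next start ≥ 14 → (14,17).
Selected 3 jobs.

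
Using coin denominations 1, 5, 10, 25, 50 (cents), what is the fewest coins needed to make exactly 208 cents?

208 = 4×50 + 1×5 + 3×1
Total coins = 4 + 1 + 3 = 8

8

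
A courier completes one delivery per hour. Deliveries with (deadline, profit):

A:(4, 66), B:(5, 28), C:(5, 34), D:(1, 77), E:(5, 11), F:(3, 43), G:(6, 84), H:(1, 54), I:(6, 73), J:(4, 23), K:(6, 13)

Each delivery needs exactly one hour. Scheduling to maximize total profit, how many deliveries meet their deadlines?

6

Take jobs in profit order; each goes to the latest open slot no later than its deadline.
By profit: G(d6,84), D(d1,77), I(d6,73), A(d4,66), H(d1,54), F(d3,43), C(d5,34), B(d5,28), J(d4,23), K(d6,13), E(d5,11)
G→slot 6; D→slot 1; I→slot 5; A→slot 4; H skipped; F→slot 3; C→slot 2; B skipped; J skipped; K skipped; E skipped.
6 of 11 scheduled.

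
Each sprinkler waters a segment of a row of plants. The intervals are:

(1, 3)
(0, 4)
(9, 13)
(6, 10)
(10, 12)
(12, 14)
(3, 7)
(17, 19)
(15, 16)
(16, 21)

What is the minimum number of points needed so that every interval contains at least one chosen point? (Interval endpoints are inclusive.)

Sort by right endpoint; whenever an interval is uncovered, place a point at its right end.
By right end: [1,3]  [0,4]  [3,7]  [6,10]  [10,12]  [9,13]  [12,14]  [15,16]  [17,19]  [16,21]
[1,3] uncovered → point at 3; [6,10] uncovered → point at 10; [12,14] uncovered → point at 14; [15,16] uncovered → point at 16; [17,19] uncovered → point at 19.
Points: 3, 10, 14, 16, 19 (5 total).

5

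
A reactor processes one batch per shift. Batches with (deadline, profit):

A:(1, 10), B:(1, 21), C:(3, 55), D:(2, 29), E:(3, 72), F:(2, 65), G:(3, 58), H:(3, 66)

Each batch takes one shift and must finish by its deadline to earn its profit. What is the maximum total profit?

203

Take jobs in profit order; each goes to the latest open slot no later than its deadline.
Profit order: E=72 H=66 F=65 G=58 C=55 D=29 B=21 A=10
Assign: E→slot 3, H→slot 2, F→slot 1, G skipped, C skipped, D skipped, B skipped, A skipped.
Slots: [1:F] [2:H] [3:E]
Profit = 65 + 66 + 72 = 203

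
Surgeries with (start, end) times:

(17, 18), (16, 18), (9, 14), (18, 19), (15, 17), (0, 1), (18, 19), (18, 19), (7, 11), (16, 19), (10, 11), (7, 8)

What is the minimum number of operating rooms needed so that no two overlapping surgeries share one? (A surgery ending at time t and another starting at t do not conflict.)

4

Events (time:±→running): 0:+→1 1:-→0 7:+→1 7:+→2 8:-→1 9:+→2 10:+→3 11:-→2 11:-→1 14:-→0 15:+→1 16:+→2 16:+→3 17:-→2 17:+→3 18:-→2 18:-→1 18:+→2 18:+→3 18:+→4 … peak 4.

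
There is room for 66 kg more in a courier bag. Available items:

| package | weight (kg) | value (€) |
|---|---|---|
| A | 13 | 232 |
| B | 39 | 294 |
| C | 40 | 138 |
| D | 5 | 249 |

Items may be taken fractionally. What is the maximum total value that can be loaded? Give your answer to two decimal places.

806.05

Ratios (sorted): D 49.80, A 17.85, B 7.54, C 3.45
take D (5 @ 249); take A (13 @ 232); take B (39 @ 294); take 9/40 of C → 31.05. Capacity used 66/66.
Total value = 806.05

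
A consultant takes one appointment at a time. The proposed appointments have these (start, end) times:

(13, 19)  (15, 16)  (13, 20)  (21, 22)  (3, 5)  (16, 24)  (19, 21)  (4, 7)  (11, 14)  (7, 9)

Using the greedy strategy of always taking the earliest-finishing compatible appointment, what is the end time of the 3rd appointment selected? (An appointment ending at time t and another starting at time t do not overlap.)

Greedy by earliest finish: after sorting by end time, pick each interval compatible with the last pick.
Sorted by end: (3,5)  (4,7)  (7,9)  (11,14)  (15,16)  (13,19)  (13,20)  (19,21)  (21,22)  (16,24)
take (3,5); take (7,9); take (11,14); take (15,16); skip (13,19); take (19,21); take (21,22); skip (16,24).
Selected: (3,5) (7,9) (11,14) (15,16) (19,21) (21,22)

14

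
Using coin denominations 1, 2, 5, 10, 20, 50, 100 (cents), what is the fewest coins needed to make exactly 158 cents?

5

158 − 1×100→58 − 1×50→8 − 1×5→3 − 1×2→1 − 1×1→0
Total coins = 1 + 1 + 1 + 1 + 1 = 5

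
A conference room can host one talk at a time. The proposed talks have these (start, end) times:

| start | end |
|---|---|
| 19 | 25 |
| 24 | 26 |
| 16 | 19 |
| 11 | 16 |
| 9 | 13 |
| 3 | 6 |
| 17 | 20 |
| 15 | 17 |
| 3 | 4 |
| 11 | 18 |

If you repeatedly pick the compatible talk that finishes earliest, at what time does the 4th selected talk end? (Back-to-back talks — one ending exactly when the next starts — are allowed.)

20

By end time: (3,4), (3,6), (9,13), (11,16), (15,17), (11,18), (16,19), (17,20), (19,25), (24,26).
Pick (3,4); next start ≥ 4 → (9,13); next start ≥ 13 → (15,17); next start ≥ 17 → (17,20); next start ≥ 20 → (24,26).
Selected: (3,4) (9,13) (15,17) (17,20) (24,26)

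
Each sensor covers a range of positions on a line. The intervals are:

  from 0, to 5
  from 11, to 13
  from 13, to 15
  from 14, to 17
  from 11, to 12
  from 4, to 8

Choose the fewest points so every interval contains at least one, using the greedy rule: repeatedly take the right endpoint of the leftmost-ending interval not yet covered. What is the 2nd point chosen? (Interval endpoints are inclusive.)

12

Sorted: [0,5] [4,8] [11,12] [11,13] [13,15] [14,17]
{[0,5],[4,8]} hit by 5; {[11,12],[11,13]} hit by 12; {[13,15],[14,17]} hit by 15.
Points: 5, 12, 15 (3 total).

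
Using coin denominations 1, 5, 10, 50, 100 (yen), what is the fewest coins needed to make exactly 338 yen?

Use the largest denomination that fits, subtract, and repeat.
338 − 3×100→38 − 3×10→8 − 1×5→3 − 3×1→0
Total coins = 3 + 3 + 1 + 3 = 10

10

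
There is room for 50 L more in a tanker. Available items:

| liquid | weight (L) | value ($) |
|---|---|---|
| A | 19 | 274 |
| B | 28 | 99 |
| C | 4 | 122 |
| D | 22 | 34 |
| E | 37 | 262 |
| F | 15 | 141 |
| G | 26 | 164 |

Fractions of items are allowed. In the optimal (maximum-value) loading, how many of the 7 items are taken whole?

Order: C (122/4=30.50) > A (274/19=14.42) > F (141/15=9.40) > E (262/37=7.08) > G (164/26=6.31) > B (99/28=3.54) > D (34/22=1.55)
Fill: take C (4 @ 122) → take A (19 @ 274) → take F (15 @ 141) → take 12/37 of E → 84.97; 50/50 used.
3 item(s) taken whole; one partial (take 12/37 of E).

3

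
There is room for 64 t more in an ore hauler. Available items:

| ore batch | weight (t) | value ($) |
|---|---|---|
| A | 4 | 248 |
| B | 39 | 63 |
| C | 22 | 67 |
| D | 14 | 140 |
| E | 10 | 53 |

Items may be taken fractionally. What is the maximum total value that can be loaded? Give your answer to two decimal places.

530.62

Order: A (248/4=62.00) > D (140/14=10.00) > E (53/10=5.30) > C (67/22=3.05) > B (63/39=1.62)
Fill: take A (4 @ 248) → take D (14 @ 140) → take E (10 @ 53) → take C (22 @ 67) → take 14/39 of B → 22.62; 64/64 used.
Total value = 530.62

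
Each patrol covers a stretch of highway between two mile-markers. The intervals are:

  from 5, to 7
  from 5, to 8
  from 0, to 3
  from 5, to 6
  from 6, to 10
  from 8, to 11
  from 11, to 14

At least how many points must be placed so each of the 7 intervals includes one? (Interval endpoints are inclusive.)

3

By right end: [0,3]  [5,6]  [5,7]  [5,8]  [6,10]  [8,11]  [11,14]
[0,3] uncovered → point at 3; [5,6] uncovered → point at 6; [8,11] uncovered → point at 11.
Points: 3, 6, 11 (3 total).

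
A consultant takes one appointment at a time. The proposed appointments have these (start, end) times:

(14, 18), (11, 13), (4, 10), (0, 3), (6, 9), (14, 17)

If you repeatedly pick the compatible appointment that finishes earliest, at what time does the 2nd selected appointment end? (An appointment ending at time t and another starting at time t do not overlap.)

By end time: (0,3), (6,9), (4,10), (11,13), (14,17), (14,18).
Pick (0,3); next start ≥ 3 → (6,9); next start ≥ 9 → (11,13); next start ≥ 13 → (14,17).
Selected: (0,3) (6,9) (11,13) (14,17)

9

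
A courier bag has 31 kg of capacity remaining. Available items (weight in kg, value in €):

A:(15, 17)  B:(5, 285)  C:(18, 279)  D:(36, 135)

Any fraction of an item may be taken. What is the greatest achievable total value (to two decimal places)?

Greedy by value/weight ratio, highest first.
Order: B (285/5=57.00) > C (279/18=15.50) > D (135/36=3.75) > A (17/15=1.13)
Fill: take B (5 @ 285) → take C (18 @ 279) → take 8/36 of D → 30.00; 31/31 used.
Total value = 594.00

594.00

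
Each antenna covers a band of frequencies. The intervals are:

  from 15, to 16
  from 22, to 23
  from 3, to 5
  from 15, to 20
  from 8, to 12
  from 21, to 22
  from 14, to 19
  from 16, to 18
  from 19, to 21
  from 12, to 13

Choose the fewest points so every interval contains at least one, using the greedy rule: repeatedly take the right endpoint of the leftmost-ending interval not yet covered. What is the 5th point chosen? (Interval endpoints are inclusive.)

Sorted: [3,5] [8,12] [12,13] [15,16] [16,18] [14,19] [15,20] [19,21] [21,22] [22,23]
{[3,5]} hit by 5; {[8,12],[12,13]} hit by 12; {[15,16],[16,18],[14,19],[15,20]} hit by 16; {[19,21],[21,22]} hit by 21; {[22,23]} hit by 23.
Points: 5, 12, 16, 21, 23 (5 total).

23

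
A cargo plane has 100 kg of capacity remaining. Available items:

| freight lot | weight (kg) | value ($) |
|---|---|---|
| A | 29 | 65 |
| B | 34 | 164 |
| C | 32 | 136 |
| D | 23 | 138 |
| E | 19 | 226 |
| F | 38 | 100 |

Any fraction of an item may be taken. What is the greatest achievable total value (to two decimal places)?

630.00

Ratios (sorted): E 11.89, D 6.00, B 4.82, C 4.25, F 2.63, A 2.24
take E (19 @ 226); take D (23 @ 138); take B (34 @ 164); take 24/32 of C → 102.00. Capacity used 100/100.
Total value = 630.00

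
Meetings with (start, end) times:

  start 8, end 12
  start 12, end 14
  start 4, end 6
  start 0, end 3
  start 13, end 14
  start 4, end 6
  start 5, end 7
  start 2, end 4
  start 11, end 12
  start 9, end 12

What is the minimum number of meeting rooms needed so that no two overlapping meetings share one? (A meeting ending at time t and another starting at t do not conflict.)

3

Count concurrent intervals with a sweep; the peak is the room count.
starts: [0, 2, 4, 4, 5, 8, 9, 11, 12, 13]
ends:   [3, 4, 6, 6, 7, 12, 12, 12, 14, 14]
s0→1 s2→2 e3→1 e4→0 s4→1 s4→2 s5→3  — peak 3.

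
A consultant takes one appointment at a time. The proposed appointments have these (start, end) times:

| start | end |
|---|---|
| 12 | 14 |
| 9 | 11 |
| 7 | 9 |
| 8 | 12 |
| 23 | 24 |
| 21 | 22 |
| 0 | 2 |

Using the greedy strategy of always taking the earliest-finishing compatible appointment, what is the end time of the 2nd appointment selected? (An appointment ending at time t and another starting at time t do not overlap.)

Greedy by earliest finish: after sorting by end time, pick each interval compatible with the last pick.
By end time: (0,2), (7,9), (9,11), (8,12), (12,14), (21,22), (23,24).
Pick (0,2); next start ≥ 2 → (7,9); next start ≥ 9 → (9,11); next start ≥ 11 → (12,14); next start ≥ 14 → (21,22); next start ≥ 22 → (23,24).
Selected: (0,2) (7,9) (9,11) (12,14) (21,22) (23,24)

9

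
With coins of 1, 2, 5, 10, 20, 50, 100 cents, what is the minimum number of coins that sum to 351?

5

351 − 3×100→51 − 1×50→1 − 1×1→0
Total coins = 3 + 1 + 1 = 5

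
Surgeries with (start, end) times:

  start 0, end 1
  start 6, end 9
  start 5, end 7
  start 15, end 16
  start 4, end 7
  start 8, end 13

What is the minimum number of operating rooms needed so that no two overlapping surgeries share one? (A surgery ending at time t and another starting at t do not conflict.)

3

The answer is the maximum number of intervals overlapping at any instant.
Events (time:±→running): 0:+→1 1:-→0 4:+→1 5:+→2 6:+→3 … peak 3.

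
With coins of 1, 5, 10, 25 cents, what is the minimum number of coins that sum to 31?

Use the largest denomination that fits, subtract, and repeat.
31 − 1×25→6 − 1×5→1 − 1×1→0
Total coins = 1 + 1 + 1 = 3

3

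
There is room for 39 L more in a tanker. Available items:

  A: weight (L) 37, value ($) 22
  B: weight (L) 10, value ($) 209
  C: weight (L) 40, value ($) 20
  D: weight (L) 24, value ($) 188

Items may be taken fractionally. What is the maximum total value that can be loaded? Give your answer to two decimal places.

Sort by value per unit weight and fill in that order.
Ratios (sorted): B 20.90, D 7.83, A 0.59, C 0.50
take B (10 @ 209); take D (24 @ 188); take 5/37 of A → 2.97. Capacity used 39/39.
Total value = 399.97

399.97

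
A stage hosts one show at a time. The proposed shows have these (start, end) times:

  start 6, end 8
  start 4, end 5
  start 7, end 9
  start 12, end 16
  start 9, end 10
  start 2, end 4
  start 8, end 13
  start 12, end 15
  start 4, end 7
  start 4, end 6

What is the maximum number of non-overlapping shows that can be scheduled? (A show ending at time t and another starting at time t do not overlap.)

Sort by end time and greedily take each interval whose start is ≥ the last chosen end.
Sorted by end: (2,4)  (4,5)  (4,6)  (4,7)  (6,8)  (7,9)  (9,10)  (8,13)  (12,15)  (12,16)
take (2,4); take (4,5); skip (4,6); skip (4,7); take (6,8); take (9,10); take (12,15); skip (12,16).
Selected 5 shows.

5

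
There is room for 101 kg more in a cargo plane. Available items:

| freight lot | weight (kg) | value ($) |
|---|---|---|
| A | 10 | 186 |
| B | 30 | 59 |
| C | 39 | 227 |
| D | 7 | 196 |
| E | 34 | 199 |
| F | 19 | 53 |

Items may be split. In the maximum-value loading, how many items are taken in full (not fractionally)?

4

Sort by value per unit weight and fill in that order.
Order: D (196/7=28.00) > A (186/10=18.60) > E (199/34=5.85) > C (227/39=5.82) > F (53/19=2.79) > B (59/30=1.97)
Fill: take D (7 @ 196) → take A (10 @ 186) → take E (34 @ 199) → take C (39 @ 227) → take 11/19 of F → 30.68; 101/101 used.
4 item(s) taken whole; one partial (take 11/19 of F).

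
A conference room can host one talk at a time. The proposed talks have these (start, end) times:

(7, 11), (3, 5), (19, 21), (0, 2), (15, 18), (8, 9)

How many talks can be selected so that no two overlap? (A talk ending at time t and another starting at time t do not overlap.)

By end time: (0,2), (3,5), (8,9), (7,11), (15,18), (19,21).
Pick (0,2); next start ≥ 2 → (3,5); next start ≥ 5 → (8,9); next start ≥ 9 → (15,18); next start ≥ 18 → (19,21).
Selected 5 talks.

5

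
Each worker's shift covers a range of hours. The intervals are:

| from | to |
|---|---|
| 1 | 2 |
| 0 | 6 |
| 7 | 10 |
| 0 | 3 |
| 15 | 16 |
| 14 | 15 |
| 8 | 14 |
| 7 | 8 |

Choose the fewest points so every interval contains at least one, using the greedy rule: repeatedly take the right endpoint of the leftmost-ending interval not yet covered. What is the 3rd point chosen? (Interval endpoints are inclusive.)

Sort by right endpoint; whenever an interval is uncovered, place a point at its right end.
Sorted: [1,2] [0,3] [0,6] [7,8] [7,10] [8,14] [14,15] [15,16]
{[1,2],[0,3],[0,6]} hit by 2; {[7,8],[7,10],[8,14]} hit by 8; {[14,15],[15,16]} hit by 15.
Points: 2, 8, 15 (3 total).

15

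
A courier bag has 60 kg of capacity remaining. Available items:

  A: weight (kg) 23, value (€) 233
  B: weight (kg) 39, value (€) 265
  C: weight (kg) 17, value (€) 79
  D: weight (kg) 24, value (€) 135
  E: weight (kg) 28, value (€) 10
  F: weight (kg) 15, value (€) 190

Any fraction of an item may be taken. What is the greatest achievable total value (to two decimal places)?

572.49

Greedy by value/weight ratio, highest first.
Ratios (sorted): F 12.67, A 10.13, B 6.79, D 5.62, C 4.65, E 0.36
take F (15 @ 190); take A (23 @ 233); take 22/39 of B → 149.49. Capacity used 60/60.
Total value = 572.49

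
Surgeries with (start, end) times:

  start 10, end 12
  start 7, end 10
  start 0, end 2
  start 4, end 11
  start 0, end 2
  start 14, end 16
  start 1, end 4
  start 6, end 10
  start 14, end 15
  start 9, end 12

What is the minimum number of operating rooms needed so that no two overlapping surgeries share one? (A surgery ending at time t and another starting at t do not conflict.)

4

Count concurrent intervals with a sweep; the peak is the room count.
Events (time:±→running): 0:+→1 0:+→2 1:+→3 2:-→2 2:-→1 4:-→0 4:+→1 6:+→2 7:+→3 9:+→4 … peak 4.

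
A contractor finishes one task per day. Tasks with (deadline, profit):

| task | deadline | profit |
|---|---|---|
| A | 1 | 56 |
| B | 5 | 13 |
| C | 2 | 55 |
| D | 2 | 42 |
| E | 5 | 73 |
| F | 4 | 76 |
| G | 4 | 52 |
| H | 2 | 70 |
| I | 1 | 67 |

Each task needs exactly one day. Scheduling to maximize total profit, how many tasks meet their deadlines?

Sort by profit descending; place each in the latest free slot ≤ its deadline.
Profit order: F=76 E=73 H=70 I=67 A=56 C=55 G=52 D=42 B=13
Assign: F→slot 4, E→slot 5, H→slot 2, I→slot 1, A skipped, C skipped, G→slot 3, D skipped, B skipped.
Slots: [1:I] [2:H] [3:G] [4:F] [5:E]
5 of 9 scheduled.

5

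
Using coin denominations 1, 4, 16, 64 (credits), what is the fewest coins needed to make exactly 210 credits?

6

Use the largest denomination that fits, subtract, and repeat.
210 − 3×64→18 − 1×16→2 − 2×1→0
Total coins = 3 + 1 + 2 = 6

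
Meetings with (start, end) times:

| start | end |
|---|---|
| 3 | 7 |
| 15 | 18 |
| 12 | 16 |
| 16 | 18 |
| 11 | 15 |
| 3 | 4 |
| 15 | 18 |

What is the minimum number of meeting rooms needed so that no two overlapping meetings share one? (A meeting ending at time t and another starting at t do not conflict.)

The answer is the maximum number of intervals overlapping at any instant.
Events (time:±→running): 3:+→1 3:+→2 4:-→1 7:-→0 11:+→1 12:+→2 15:-→1 15:+→2 15:+→3 … peak 3.

3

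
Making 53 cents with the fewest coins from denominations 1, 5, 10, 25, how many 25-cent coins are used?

Greedy: take as many of the largest coin as possible, then repeat with the remainder.
53 − 2×25→3 − 3×1→0
Count of 25: 2

2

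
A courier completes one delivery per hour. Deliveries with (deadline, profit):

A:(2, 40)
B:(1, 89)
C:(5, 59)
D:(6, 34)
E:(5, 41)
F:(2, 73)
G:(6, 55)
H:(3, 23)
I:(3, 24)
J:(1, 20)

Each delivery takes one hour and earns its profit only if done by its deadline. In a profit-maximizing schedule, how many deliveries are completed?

By profit: B(d1,89), F(d2,73), C(d5,59), G(d6,55), E(d5,41), A(d2,40), D(d6,34), I(d3,24), H(d3,23), J(d1,20)
B→slot 1; F→slot 2; C→slot 5; G→slot 6; E→slot 4; A skipped; D→slot 3; I skipped; H skipped; J skipped.
6 of 10 scheduled.

6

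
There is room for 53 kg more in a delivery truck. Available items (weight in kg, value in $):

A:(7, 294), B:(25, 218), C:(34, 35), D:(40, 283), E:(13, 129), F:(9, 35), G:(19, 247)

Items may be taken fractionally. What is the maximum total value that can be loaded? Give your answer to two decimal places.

792.08

Greedy by value/weight ratio, highest first.
Ratios (sorted): A 42.00, G 13.00, E 9.92, B 8.72, D 7.08, F 3.89, C 1.03
take A (7 @ 294); take G (19 @ 247); take E (13 @ 129); take 14/25 of B → 122.08. Capacity used 53/53.
Total value = 792.08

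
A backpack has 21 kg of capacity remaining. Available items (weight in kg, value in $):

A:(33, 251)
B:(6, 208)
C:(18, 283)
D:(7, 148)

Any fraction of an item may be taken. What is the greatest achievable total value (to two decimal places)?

Order: B (208/6=34.67) > D (148/7=21.14) > C (283/18=15.72) > A (251/33=7.61)
Fill: take B (6 @ 208) → take D (7 @ 148) → take 8/18 of C → 125.78; 21/21 used.
Total value = 481.78

481.78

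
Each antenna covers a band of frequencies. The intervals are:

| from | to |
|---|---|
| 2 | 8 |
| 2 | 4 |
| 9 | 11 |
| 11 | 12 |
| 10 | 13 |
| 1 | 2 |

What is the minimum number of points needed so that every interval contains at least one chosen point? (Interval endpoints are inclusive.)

Sorted: [1,2] [2,4] [2,8] [9,11] [11,12] [10,13]
{[1,2],[2,4],[2,8]} hit by 2; {[9,11],[11,12],[10,13]} hit by 11.
Points: 2, 11 (2 total).

2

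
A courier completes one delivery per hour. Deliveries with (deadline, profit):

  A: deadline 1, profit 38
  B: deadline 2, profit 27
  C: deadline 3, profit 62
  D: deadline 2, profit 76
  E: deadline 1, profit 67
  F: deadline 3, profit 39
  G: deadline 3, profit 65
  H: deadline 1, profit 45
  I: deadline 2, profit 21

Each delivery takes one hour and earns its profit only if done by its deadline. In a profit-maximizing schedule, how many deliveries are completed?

Sort by profit descending; place each in the latest free slot ≤ its deadline.
By profit: D(d2,76), E(d1,67), G(d3,65), C(d3,62), H(d1,45), F(d3,39), A(d1,38), B(d2,27), I(d2,21)
D→slot 2; E→slot 1; G→slot 3; C skipped; H skipped; F skipped; A skipped; B skipped; I skipped.
3 of 9 scheduled.

3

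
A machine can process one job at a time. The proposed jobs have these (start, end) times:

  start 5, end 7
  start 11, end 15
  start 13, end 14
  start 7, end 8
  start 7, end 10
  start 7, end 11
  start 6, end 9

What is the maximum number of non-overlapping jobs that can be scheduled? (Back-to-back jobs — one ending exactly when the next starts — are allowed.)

3

Order by finish time; keep every interval that doesn't clash with the previous kept one.
By end time: (5,7), (7,8), (6,9), (7,10), (7,11), (13,14), (11,15).
Pick (5,7); next start ≥ 7 → (7,8); next start ≥ 8 → (13,14).
Selected 3 jobs.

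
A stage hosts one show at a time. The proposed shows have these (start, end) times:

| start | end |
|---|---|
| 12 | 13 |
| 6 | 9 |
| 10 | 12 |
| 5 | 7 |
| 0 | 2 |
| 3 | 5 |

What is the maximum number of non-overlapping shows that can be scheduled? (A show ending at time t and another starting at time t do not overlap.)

By end time: (0,2), (3,5), (5,7), (6,9), (10,12), (12,13).
Pick (0,2); next start ≥ 2 → (3,5); next start ≥ 5 → (5,7); next start ≥ 7 → (10,12); next start ≥ 12 → (12,13).
Selected 5 shows.

5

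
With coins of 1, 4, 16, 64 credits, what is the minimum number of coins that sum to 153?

Greedy: take as many of the largest coin as possible, then repeat with the remainder.
153 = 2×64 + 1×16 + 2×4 + 1×1
Total coins = 2 + 1 + 2 + 1 = 6

6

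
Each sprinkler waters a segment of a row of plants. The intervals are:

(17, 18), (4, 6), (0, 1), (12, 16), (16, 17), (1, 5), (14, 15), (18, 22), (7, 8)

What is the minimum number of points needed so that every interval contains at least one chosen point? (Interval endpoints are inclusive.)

6

Sorted: [0,1] [1,5] [4,6] [7,8] [14,15] [12,16] [16,17] [17,18] [18,22]
{[0,1],[1,5]} hit by 1; {[4,6]} hit by 6; {[7,8]} hit by 8; {[14,15],[12,16]} hit by 15; {[16,17],[17,18]} hit by 17; {[18,22]} hit by 22.
Points: 1, 6, 8, 15, 17, 22 (6 total).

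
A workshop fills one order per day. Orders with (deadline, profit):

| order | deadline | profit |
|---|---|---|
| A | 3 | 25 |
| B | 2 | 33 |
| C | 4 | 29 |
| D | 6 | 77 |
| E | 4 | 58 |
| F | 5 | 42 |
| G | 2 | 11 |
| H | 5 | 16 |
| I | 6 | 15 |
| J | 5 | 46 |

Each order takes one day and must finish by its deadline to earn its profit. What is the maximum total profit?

285

Take jobs in profit order; each goes to the latest open slot no later than its deadline.
Profit order: D=77 E=58 J=46 F=42 B=33 C=29 A=25 H=16 I=15 G=11
Assign: D→slot 6, E→slot 4, J→slot 5, F→slot 3, B→slot 2, C→slot 1, A skipped, H skipped, I skipped, G skipped.
Slots: [1:C] [2:B] [3:F] [4:E] [5:J] [6:D]
Profit = 29 + 33 + 42 + 58 + 46 + 77 = 285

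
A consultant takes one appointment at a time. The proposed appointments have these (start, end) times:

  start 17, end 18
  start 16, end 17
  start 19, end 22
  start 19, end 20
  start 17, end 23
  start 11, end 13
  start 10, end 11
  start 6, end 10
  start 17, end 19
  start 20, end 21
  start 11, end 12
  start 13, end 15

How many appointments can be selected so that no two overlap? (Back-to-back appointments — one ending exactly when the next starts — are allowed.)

8

Greedy by earliest finish: after sorting by end time, pick each interval compatible with the last pick.
Sorted by end: (6,10)  (10,11)  (11,12)  (11,13)  (13,15)  (16,17)  (17,18)  (17,19)  (19,20)  (20,21)  (19,22)  (17,23)
take (6,10); take (10,11); take (11,12); skip (11,13); take (13,15); take (16,17); take (17,18); take (19,20); take (20,21).
Selected 8 appointments.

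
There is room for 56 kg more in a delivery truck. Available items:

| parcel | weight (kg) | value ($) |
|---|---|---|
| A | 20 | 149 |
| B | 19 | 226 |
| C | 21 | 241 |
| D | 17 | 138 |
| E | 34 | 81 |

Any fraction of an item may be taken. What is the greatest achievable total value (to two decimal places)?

596.88

Greedy by value/weight ratio, highest first.
Ratios (sorted): B 11.89, C 11.48, D 8.12, A 7.45, E 2.38
take B (19 @ 226); take C (21 @ 241); take 16/17 of D → 129.88. Capacity used 56/56.
Total value = 596.88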